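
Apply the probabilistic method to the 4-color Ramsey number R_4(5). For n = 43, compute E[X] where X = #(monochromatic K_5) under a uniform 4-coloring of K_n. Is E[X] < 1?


E[X] = C(43, 5) · 4^{1 − 10} = 962598 · 4^{−9} = 962598/262144.
As a reduced fraction: E[X] = 481299/131072 ≈ 3.672020.
Is E[X] < 1? NO.
Since E[X] ≥ 1, the first-moment bound is inconclusive at n = 43; it does NOT by itself certify R_4(5) > 43.

E[X] = 481299/131072 ≈ 3.672020; E[X] ≥ 1; first-moment method inconclusive here.


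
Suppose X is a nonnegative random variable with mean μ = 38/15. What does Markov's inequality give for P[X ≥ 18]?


μ = E[X] = 38/15, a = 18.
Markov: P[X ≥ 18] ≤ μ/a = (38/15)/18 = 19/135.
Numerically: ≈ 0.1407.
(Since a = 18 > μ = 2.5333, the bound 19/135 is < 1 and informative.)

P[X ≥ 18] ≤ 19/135 ≈ 0.1407.


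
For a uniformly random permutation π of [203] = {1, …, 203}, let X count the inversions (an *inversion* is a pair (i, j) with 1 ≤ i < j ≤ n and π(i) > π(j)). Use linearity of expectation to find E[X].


Write X = Σ X_I over the C(203, 2) = 20503 pairs i < j, with X_I the indicator of one inversion.
There are 20503 indicators.
For each fixed pair i < j, the values π(i) and π(j) are two distinct elements of {1, …, 203} in uniformly random order; by symmetry P[π(i) > π(j)] = 1/2.
By linearity: E[X] = 20503 · (1/2) = C(203, 2) · (1/2) = 20503/2 = 20503/2 ≈ 10251.5000.

E[X] = 20503/2 = 10251.5000.


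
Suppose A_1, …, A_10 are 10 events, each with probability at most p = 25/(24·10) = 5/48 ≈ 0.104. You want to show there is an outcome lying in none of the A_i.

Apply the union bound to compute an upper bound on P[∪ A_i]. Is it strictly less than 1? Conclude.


Union bound: P[∪_{i=1}^{10} A_i] ≤ Σ_i P[A_i] ≤ 10·p = 10·(5/48) = 25/24.
Numerically: 25/24 ≈ 1.042.
Is 25/24 < 1? NO.
Since the bound 25/24 is ≥ 1, the union bound is uninformative here; it does NOT by itself certify existence.

10·p = 25/24 ≈ 1.042; existence NOT certified by the union bound.


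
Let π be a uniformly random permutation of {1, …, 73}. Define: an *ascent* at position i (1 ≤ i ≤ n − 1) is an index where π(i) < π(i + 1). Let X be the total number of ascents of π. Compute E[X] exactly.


Write X = Σ X_I over i = 1, …, 72, with X_I the indicator of one ascent.
There are 72 indicators.
For each fixed i, the pair (π(i), π(i+1)) is a uniformly random ordered pair of distinct values from {1, …, 73}; by symmetry P[π(i) < π(i+1)] = 1/2.
By linearity: E[X] = 72 · (1/2) = (73 − 1) · (1/2) = 36 ≈ 36.000000.

E[X] = 36 = 36.000000.


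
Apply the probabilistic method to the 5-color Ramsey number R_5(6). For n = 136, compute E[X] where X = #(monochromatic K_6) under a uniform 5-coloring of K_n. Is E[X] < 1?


E[X] = C(136, 6) · 5^{1 − 15} = 7858539612 · 5^{−14} = 7858539612/6103515625.
As a reduced fraction: E[X] = 7858539612/6103515625 ≈ 1.288.
Is E[X] < 1? NO.
Since E[X] ≥ 1, the first-moment bound is inconclusive at n = 136; it does NOT by itself certify R_5(6) > 136.

E[X] = 7858539612/6103515625 ≈ 1.288; E[X] ≥ 1; first-moment method inconclusive here.


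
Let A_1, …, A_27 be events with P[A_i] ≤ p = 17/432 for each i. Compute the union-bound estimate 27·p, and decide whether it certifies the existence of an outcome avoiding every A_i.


Union bound: P[∪_{i=1}^{27} A_i] ≤ Σ_i P[A_i] ≤ 27·p = 27·(17/432) = 17/16.
Numerically: 17/16 ≈ 1.062500.
Is 17/16 < 1? NO.
Since the bound 17/16 is ≥ 1, the union bound is uninformative here; it does NOT by itself certify existence.

27·p = 17/16 ≈ 1.062500; existence NOT certified by the union bound.


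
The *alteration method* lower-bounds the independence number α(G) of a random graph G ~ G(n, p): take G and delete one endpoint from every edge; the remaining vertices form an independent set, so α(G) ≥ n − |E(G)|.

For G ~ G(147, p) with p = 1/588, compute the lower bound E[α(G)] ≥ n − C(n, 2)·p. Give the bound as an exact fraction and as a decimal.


E[|E(G)|] = C(147, 2)·p = 10731 · (1/588) = 73/4.
E[α(G)] ≥ n − E[|E(G)|] = 147 − 73/4 = 515/4.
Numerically: ≈ 128.75000.
(This is only a lower bound; the true E[α(G)] may be larger.)

E[α(G)] ≥ 515/4 ≈ 128.75000.


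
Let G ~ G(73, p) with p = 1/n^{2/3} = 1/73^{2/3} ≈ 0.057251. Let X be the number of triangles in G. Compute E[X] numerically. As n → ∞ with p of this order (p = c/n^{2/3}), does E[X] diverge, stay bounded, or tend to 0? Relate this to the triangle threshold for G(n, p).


Number of potential triangles: C(73, 3) = 62196.
Each occurs with probability p³ ≈ (0.057251)³ ≈ 1.8765247e-04.
By linearity: E[X] = C(73, 3)·p³ ≈ 62196 · 1.8765247e-04 ≈ 11.67123.
Since α = 2/3 < 1, p = c/n^{2/3} ≫ 1/n is above the triangle threshold p ~ 1/n. Asymptotically E[X] ~ (c³/6)·n^{3(1−α)} = (1³/6)·n^{1} → ∞; triangles are abundant w.h.p.

E[X] ≈ 11.67123; in regime p = Θ(1/n^{2/3}) E[X] diverges (above the triangle threshold p ~ 1/n).


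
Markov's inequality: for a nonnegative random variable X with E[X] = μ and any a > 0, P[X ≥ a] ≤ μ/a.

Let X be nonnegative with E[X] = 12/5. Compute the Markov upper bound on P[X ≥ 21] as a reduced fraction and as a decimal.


μ = E[X] = 12/5, a = 21.
Markov: P[X ≥ 21] ≤ μ/a = (12/5)/21 = 4/35.
Numerically: ≈ 0.114.
(Since a = 21 > μ = 2.400, the bound 4/35 is < 1 and informative.)

P[X ≥ 21] ≤ 4/35 ≈ 0.114.


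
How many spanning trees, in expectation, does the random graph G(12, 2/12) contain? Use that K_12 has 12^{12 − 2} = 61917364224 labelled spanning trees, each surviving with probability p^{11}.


K_12 has 12^{12 − 2} = 61917364224 labelled spanning trees.
For each such spanning tree H, let X_H = 1 if all 11 edges of H are present in G. Then P[X_H = 1] = p^{11} = (1/6)^{11} = 1/362797056.
Summing the indicators: E[X] = Σ_H E[X_H] = 61917364224 · p^{11} = 61917364224 · 1/362797056 = 512/3.
Numerically: E[X] ≈ 170.67.

E[X] = 61917364224 · (1/6)^{11} = 512/3 ≈ 170.67.


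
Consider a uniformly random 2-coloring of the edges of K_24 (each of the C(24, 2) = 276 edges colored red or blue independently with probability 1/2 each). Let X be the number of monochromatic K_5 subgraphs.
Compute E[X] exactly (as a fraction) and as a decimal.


Let X = Σ_S X_S over the C(24, 5) = 42504 subsets S of size 5, where X_S = 1 if the K_5 on S is monochromatic.
For a fixed S, the K_5 on S has C(5, 2) = 10 edges. P[all 10 edges red] = (1/2)^10, and likewise for blue, so P[monochromatic] = 2·(1/2)^10 = 2^{1 − 10} = 1/512.
By linearity of expectation: E[X] = C(24, 5) · 2^{1 − 10} = 42504 · 1/512 = 5313/64.
Numerically: E[X] ≈ 83.0156.

E[X] = C(24,5)·2^(1−C(5,2)) = 5313/64 ≈ 83.0156.


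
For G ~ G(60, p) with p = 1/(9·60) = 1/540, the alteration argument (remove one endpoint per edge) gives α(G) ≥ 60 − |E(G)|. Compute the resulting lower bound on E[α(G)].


E[|E(G)|] = C(60, 2)·p = 1770 · (1/540) = 59/18.
E[α(G)] ≥ n − E[|E(G)|] = 60 − 59/18 = 1021/18.
Numerically: ≈ 56.722222.
(This is only a lower bound; the true E[α(G)] may be larger.)

E[α(G)] ≥ 1021/18 ≈ 56.722222.


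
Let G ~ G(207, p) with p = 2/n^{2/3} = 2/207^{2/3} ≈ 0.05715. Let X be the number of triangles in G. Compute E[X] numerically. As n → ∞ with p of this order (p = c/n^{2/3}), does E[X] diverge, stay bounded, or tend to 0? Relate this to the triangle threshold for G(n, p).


Number of potential triangles: C(207, 3) = 1456935.
Each occurs with probability p³ ≈ (0.05715)³ ≈ 1.867021e-04.
By linearity: E[X] = C(207, 3)·p³ ≈ 1456935 · 1.867021e-04 ≈ 272.0129.
Since α = 2/3 < 1, p = c/n^{2/3} ≫ 1/n is above the triangle threshold p ~ 1/n. Asymptotically E[X] ~ (c³/6)·n^{3(1−α)} = (2³/6)·n^{1} → ∞; triangles are abundant w.h.p.

E[X] ≈ 272.0129; in regime p = Θ(1/n^{2/3}) E[X] diverges (above the triangle threshold p ~ 1/n).


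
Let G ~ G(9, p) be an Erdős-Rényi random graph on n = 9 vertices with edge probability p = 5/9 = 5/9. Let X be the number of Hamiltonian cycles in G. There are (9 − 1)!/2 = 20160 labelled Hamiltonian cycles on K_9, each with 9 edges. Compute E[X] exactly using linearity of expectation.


K_9 has (9 − 1)!/2 = 20160 labelled Hamiltonian cycles.
For each such Hamiltonian cycle H, let X_H = 1 if all 9 edges of H are present in G. Then P[X_H = 1] = p^{9} = (5/9)^{9} = 1953125/387420489.
By linearity: E[X] = Σ_H E[X_H] = 20160 · p^{9} = 20160 · 1953125/387420489 = 4375000000/43046721.
Numerically: E[X] ≈ 101.63.

E[X] = 20160 · (5/9)^{9} = 4375000000/43046721 ≈ 101.63.


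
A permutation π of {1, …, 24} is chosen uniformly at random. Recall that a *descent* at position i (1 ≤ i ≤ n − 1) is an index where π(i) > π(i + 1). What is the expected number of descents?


Write X = Σ X_I over i = 1, …, 23, with X_I the indicator of one descent.
There are 23 indicators.
For each fixed i, the pair (π(i), π(i+1)) is a uniformly random ordered pair of distinct values from {1, …, 24}; by symmetry P[π(i) > π(i+1)] = 1/2.
By linearity: E[X] = 23 · (1/2) = (24 − 1) · (1/2) = 23/2 ≈ 11.500.

E[X] = 23/2 = 11.500.


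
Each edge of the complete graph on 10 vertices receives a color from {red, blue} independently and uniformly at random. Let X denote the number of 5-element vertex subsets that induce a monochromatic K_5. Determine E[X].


Let X = Σ_S X_S over the C(10, 5) = 252 subsets S of size 5, where X_S = 1 if the K_5 on S is monochromatic.
For a fixed S, the K_5 on S has C(5, 2) = 10 edges. P[all 10 edges red] = (1/2)^10, and likewise for blue, so P[monochromatic] = 2·(1/2)^10 = 2^{1 − 10} = 1/512.
By linearity of expectation: E[X] = C(10, 5) · 2^{1 − 10} = 252 · 1/512 = 63/128.
Numerically: E[X] ≈ 0.49219.

E[X] = C(10,5)·2^(1−C(5,2)) = 63/128 ≈ 0.49219.


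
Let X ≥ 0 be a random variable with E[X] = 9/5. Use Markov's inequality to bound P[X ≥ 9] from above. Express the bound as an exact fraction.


μ = E[X] = 9/5, a = 9.
Markov: P[X ≥ 9] ≤ μ/a = (9/5)/9 = 1/5.
Numerically: ≈ 0.20000.
(Since a = 9 > μ = 1.80000, the bound 1/5 is < 1 and informative.)

P[X ≥ 9] ≤ 1/5 ≈ 0.20000.


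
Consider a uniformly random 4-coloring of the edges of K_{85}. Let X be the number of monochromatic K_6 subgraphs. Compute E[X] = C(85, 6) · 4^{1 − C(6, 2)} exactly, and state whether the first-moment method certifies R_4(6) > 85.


E[X] = C(85, 6) · 4^{1 − 15} = 437353560 · 4^{−14} = 437353560/268435456.
As a reduced fraction: E[X] = 54669195/33554432 ≈ 1.6293.
Is E[X] < 1? NO.
Since E[X] ≥ 1, the first-moment bound is inconclusive at n = 85; it does NOT by itself certify R_4(6) > 85.

E[X] = 54669195/33554432 ≈ 1.6293; E[X] ≥ 1; first-moment method inconclusive here.


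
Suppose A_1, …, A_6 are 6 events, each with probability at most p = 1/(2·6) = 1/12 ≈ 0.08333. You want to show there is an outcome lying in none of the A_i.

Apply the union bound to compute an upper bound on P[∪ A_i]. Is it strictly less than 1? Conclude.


Union bound: P[∪_{i=1}^{6} A_i] ≤ Σ_i P[A_i] ≤ 6·p = 6·(1/12) = 1/2.
Numerically: 1/2 ≈ 0.50000.
Is 1/2 < 1? YES.
Since P[∪ A_i] ≤ 1/2 < 1, the complement has P[∩ A_i^c] ≥ 1 − 1/2 = 1/2 > 0, so some outcome avoids every A_i.

6·p = 1/2 ≈ 0.50000; existence CERTIFIED by the union bound.


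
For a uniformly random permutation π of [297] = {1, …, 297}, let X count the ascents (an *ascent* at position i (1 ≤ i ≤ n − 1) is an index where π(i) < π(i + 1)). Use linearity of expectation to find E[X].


Write X = Σ X_I over i = 1, …, 296, with X_I the indicator of one ascent.
There are 296 indicators.
For each fixed i, the pair (π(i), π(i+1)) is a uniformly random ordered pair of distinct values from {1, …, 297}; by symmetry P[π(i) < π(i+1)] = 1/2.
By linearity: E[X] = 296 · (1/2) = (297 − 1) · (1/2) = 148 ≈ 148.000000.

E[X] = 148 = 148.000000.


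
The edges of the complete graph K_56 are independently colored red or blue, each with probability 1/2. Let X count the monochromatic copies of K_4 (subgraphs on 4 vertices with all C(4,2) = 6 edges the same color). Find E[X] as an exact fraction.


Let X = Σ_S X_S over the C(56, 4) = 367290 subsets S of size 4, where X_S = 1 if the K_4 on S is monochromatic.
For a fixed S, the K_4 on S has C(4, 2) = 6 edges. P[all 6 edges red] = (1/2)^6, and likewise for blue, so P[monochromatic] = 2·(1/2)^6 = 2^{1 − 6} = 1/32.
By linearity: E[X] = C(56, 4) · 2^{1 − 6} = 367290 · 1/32 = 183645/16.
Numerically: E[X] ≈ 11477.81250.

E[X] = C(56,4)·2^(1−C(4,2)) = 183645/16 ≈ 11477.81250.


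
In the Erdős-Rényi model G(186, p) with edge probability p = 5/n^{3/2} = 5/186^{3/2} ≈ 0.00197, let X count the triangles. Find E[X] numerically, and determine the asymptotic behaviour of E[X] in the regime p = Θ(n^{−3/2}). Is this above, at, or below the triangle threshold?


Number of potential triangles: C(186, 3) = 1055240.
Each occurs with probability p³ ≈ (0.00197)³ ≈ 7.65776e-09.
By linearity: E[X] = C(186, 3)·p³ ≈ 1055240 · 7.65776e-09 ≈ 0.008.
Since α = 3/2 > 1, p = c/n^{3/2} = o(1/n) is below the triangle threshold p ~ 1/n. Asymptotically E[X] ~ (c³/6)·n^{3(1−α)} = (5³/6)·n^{-1.5} → 0, so by Markov's inequality G has no triangles w.h.p.

E[X] ≈ 0.008; in regime p = Θ(1/n^{3/2}) E[X] tends to 0 (below the triangle threshold p ~ 1/n).


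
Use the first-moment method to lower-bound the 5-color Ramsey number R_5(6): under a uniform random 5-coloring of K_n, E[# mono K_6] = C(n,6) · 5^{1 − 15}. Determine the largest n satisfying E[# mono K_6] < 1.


We need C(n, 6) · 5^{1 − 15} < 1, i.e. C(n, 6) < 5^{15 − 1} = 6103515625.
Check values of n near the boundary:
  n = 124: C(124, 6) = 4465475476; 4465475476 < 6103515625? YES
  n = 125: C(125, 6) = 4690625500; 4690625500 < 6103515625? YES
  n = 126: C(126, 6) = 4925156775; 4925156775 < 6103515625? YES
  n = 127: C(127, 6) = 5169379425; 5169379425 < 6103515625? YES
  n = 128: C(128, 6) = 5423611200; 5423611200 < 6103515625? YES
  n = 129: C(129, 6) = 5688177600; 5688177600 < 6103515625? YES
  n = 130: C(130, 6) = 5963412000; 5963412000 < 6103515625? YES
  n = 131: C(131, 6) = 6249655776; 6249655776 < 6103515625? NO
  n = 132: C(132, 6) = 6547258432; 6547258432 < 6103515625? NO
The largest n with C(n, 6) < 6103515625 is n = 130 (where E[X] = 47707296/48828125 ≈ 0.97705). Hence R_5(6) > 130, i.e. R_5(6) ≥ 131.

Largest n = 130; hence R_5(6) > 130.


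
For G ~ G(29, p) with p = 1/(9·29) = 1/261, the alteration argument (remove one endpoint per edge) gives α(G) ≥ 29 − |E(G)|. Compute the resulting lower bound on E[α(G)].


E[|E(G)|] = C(29, 2)·p = 406 · (1/261) = 14/9.
E[α(G)] ≥ n − E[|E(G)|] = 29 − 14/9 = 247/9.
Numerically: ≈ 27.444444.
(This is only a lower bound; the true E[α(G)] may be larger.)

E[α(G)] ≥ 247/9 ≈ 27.444444.


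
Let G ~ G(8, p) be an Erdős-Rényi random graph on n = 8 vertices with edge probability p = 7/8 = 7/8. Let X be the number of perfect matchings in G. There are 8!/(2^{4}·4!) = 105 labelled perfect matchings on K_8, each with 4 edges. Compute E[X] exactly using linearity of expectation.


K_8 has 8!/(2^{4}·4!) = 105 labelled perfect matchings.
For each such perfect matching H, let X_H = 1 if all 4 edges of H are present in G. Then P[X_H = 1] = p^{4} = (7/8)^{4} = 2401/4096.
Summing the indicators: E[X] = Σ_H E[X_H] = 105 · p^{4} = 105 · 2401/4096 = 252105/4096.
Numerically: E[X] ≈ 61.55.

E[X] = 105 · (7/8)^{4} = 252105/4096 ≈ 61.55.


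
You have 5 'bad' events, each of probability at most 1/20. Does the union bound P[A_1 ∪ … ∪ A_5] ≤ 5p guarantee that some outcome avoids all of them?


Union bound: P[∪_{i=1}^{5} A_i] ≤ Σ_i P[A_i] ≤ 5·p = 5·(1/20) = 1/4.
Numerically: 1/4 ≈ 0.2500000.
Is 1/4 < 1? YES.
Since P[∪ A_i] ≤ 1/4 < 1, the complement has P[∩ A_i^c] ≥ 1 − 1/4 = 3/4 > 0, so some outcome avoids every A_i.

5·p = 1/4 ≈ 0.2500000; existence CERTIFIED by the union bound.


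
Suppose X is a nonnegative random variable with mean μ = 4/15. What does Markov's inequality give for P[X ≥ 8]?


μ = E[X] = 4/15, a = 8.
Markov: P[X ≥ 8] ≤ μ/a = (4/15)/8 = 1/30.
Numerically: ≈ 0.033.
(Since a = 8 > μ = 0.267, the bound 1/30 is < 1 and informative.)

P[X ≥ 8] ≤ 1/30 ≈ 0.033.


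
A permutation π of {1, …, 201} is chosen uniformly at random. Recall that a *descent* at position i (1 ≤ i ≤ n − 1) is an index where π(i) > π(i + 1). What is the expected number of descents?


Write X = Σ X_I over i = 1, …, 200, with X_I the indicator of one descent.
There are 200 indicators.
For each fixed i, the pair (π(i), π(i+1)) is a uniformly random ordered pair of distinct values from {1, …, 201}; by symmetry P[π(i) > π(i+1)] = 1/2.
By linearity: E[X] = 200 · (1/2) = (201 − 1) · (1/2) = 100 ≈ 100.00000.

E[X] = 100 = 100.00000.


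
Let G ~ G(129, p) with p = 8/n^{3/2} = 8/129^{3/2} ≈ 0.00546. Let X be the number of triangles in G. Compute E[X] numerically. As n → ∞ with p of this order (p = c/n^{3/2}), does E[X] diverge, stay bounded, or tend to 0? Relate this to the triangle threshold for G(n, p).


Number of potential triangles: C(129, 3) = 349504.
Each occurs with probability p³ ≈ (0.00546)³ ≈ 1.62786e-07.
By linearity: E[X] = C(129, 3)·p³ ≈ 349504 · 1.62786e-07 ≈ 0.057.
Since α = 3/2 > 1, p = c/n^{3/2} = o(1/n) is below the triangle threshold p ~ 1/n. Asymptotically E[X] ~ (c³/6)·n^{3(1−α)} = (8³/6)·n^{-1.5} → 0, so by Markov's inequality G has no triangles w.h.p.

E[X] ≈ 0.057; in regime p = Θ(1/n^{3/2}) E[X] tends to 0 (below the triangle threshold p ~ 1/n).


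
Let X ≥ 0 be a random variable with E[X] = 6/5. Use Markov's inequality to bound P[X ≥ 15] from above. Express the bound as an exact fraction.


μ = E[X] = 6/5, a = 15.
Markov: P[X ≥ 15] ≤ μ/a = (6/5)/15 = 2/25.
Numerically: ≈ 0.080.
(Since a = 15 > μ = 1.200, the bound 2/25 is < 1 and informative.)

P[X ≥ 15] ≤ 2/25 ≈ 0.080.


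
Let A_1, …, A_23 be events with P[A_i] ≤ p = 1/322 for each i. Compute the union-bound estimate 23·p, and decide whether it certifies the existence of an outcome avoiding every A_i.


Union bound: P[∪_{i=1}^{23} A_i] ≤ Σ_i P[A_i] ≤ 23·p = 23·(1/322) = 1/14.
Numerically: 1/14 ≈ 0.0714.
Is 1/14 < 1? YES.
Since P[∪ A_i] ≤ 1/14 < 1, the complement has P[∩ A_i^c] ≥ 1 − 1/14 = 13/14 > 0, so some outcome avoids every A_i.

23·p = 1/14 ≈ 0.0714; existence CERTIFIED by the union bound.


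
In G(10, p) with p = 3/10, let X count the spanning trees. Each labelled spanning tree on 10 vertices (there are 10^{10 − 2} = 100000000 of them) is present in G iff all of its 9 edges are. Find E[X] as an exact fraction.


K_10 has 10^{10 − 2} = 100000000 labelled spanning trees.
For each such spanning tree H, let X_H = 1 if all 9 edges of H are present in G. Then P[X_H = 1] = p^{9} = (3/10)^{9} = 19683/1000000000.
Summing the indicators: E[X] = Σ_H E[X_H] = 100000000 · p^{9} = 100000000 · 19683/1000000000 = 19683/10.
Numerically: E[X] ≈ 1968.3.

E[X] = 100000000 · (3/10)^{9} = 19683/10 ≈ 1968.3.


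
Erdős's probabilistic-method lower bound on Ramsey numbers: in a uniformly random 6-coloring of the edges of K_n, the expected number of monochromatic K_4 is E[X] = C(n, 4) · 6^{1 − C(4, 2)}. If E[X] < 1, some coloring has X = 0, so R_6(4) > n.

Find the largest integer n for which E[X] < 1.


We need C(n, 4) · 6^{1 − 6} < 1, i.e. C(n, 4) < 6^{6 − 1} = 7776.
Check values of n near the boundary:
  n = 21: C(21, 4) = 5985; 5985 < 7776? YES
  n = 22: C(22, 4) = 7315; 7315 < 7776? YES
  n = 23: C(23, 4) = 8855; 8855 < 7776? NO
  n = 24: C(24, 4) = 10626; 10626 < 7776? NO
  n = 25: C(25, 4) = 12650; 12650 < 7776? NO
The largest n with C(n, 4) < 7776 is n = 22 (where E[X] = 7315/7776 ≈ 0.9407150). Hence R_6(4) > 22, i.e. R_6(4) ≥ 23.

Largest n = 22; hence R_6(4) > 22.


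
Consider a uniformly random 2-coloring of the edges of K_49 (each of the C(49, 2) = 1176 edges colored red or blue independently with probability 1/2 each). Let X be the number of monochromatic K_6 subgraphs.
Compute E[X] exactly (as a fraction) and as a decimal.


Let X = Σ_S X_S over the C(49, 6) = 13983816 subsets S of size 6, where X_S = 1 if the K_6 on S is monochromatic.
For a fixed S, the K_6 on S has C(6, 2) = 15 edges. P[all 15 edges red] = (1/2)^15, and likewise for blue, so P[monochromatic] = 2·(1/2)^15 = 2^{1 − 15} = 1/16384.
By linearity of expectation: E[X] = C(49, 6) · 2^{1 − 15} = 13983816 · 1/16384 = 1747977/2048.
Numerically: E[X] ≈ 853.504395.

E[X] = C(49,6)·2^(1−C(6,2)) = 1747977/2048 ≈ 853.504395.


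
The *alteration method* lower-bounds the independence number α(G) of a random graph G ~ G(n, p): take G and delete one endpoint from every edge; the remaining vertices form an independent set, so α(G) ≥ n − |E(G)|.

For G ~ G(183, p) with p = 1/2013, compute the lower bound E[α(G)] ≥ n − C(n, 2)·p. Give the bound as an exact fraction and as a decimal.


E[|E(G)|] = C(183, 2)·p = 16653 · (1/2013) = 91/11.
E[α(G)] ≥ n − E[|E(G)|] = 183 − 91/11 = 1922/11.
Numerically: ≈ 174.727.
(This is only a lower bound; the true E[α(G)] may be larger.)

E[α(G)] ≥ 1922/11 ≈ 174.727.


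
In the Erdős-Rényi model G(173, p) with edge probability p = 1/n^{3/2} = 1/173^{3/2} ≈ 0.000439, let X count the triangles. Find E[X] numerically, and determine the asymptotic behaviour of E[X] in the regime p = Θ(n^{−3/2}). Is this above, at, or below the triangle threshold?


Number of potential triangles: C(173, 3) = 848046.
Each occurs with probability p³ ≈ (0.000439)³ ≈ 8.48775e-11.
By linearity: E[X] = C(173, 3)·p³ ≈ 848046 · 8.48775e-11 ≈ 0.000.
Since α = 3/2 > 1, p = c/n^{3/2} = o(1/n) is below the triangle threshold p ~ 1/n. Asymptotically E[X] ~ (c³/6)·n^{3(1−α)} = (1³/6)·n^{-1.5} → 0, so by Markov's inequality G has no triangles w.h.p.

E[X] ≈ 0.000; in regime p = Θ(1/n^{3/2}) E[X] tends to 0 (below the triangle threshold p ~ 1/n).


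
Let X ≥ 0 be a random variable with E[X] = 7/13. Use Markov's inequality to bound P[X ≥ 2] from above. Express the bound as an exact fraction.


μ = E[X] = 7/13, a = 2.
Markov: P[X ≥ 2] ≤ μ/a = (7/13)/2 = 7/26.
Numerically: ≈ 0.269.
(Since a = 2 > μ = 0.538, the bound 7/26 is < 1 and informative.)

P[X ≥ 2] ≤ 7/26 ≈ 0.269.


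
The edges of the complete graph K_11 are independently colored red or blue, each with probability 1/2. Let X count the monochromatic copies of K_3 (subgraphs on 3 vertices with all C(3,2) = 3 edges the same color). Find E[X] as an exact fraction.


Let X = Σ_S X_S over the C(11, 3) = 165 subsets S of size 3, where X_S = 1 if the K_3 on S is monochromatic.
For a fixed S, the K_3 on S has C(3, 2) = 3 edges. P[all 3 edges red] = (1/2)^3, and likewise for blue, so P[monochromatic] = 2·(1/2)^3 = 2^{1 − 3} = 1/4.
By linearity of expectation: E[X] = C(11, 3) · 2^{1 − 3} = 165 · 1/4 = 165/4.
Numerically: E[X] ≈ 41.250000.

E[X] = C(11,3)·2^(1−C(3,2)) = 165/4 ≈ 41.250000.


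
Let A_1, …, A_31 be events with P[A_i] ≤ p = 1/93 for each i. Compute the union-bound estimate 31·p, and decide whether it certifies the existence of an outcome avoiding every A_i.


Union bound: P[∪_{i=1}^{31} A_i] ≤ Σ_i P[A_i] ≤ 31·p = 31·(1/93) = 1/3.
Numerically: 1/3 ≈ 0.333.
Is 1/3 < 1? YES.
Since P[∪ A_i] ≤ 1/3 < 1, the complement has P[∩ A_i^c] ≥ 1 − 1/3 = 2/3 > 0, so some outcome avoids every A_i.

31·p = 1/3 ≈ 0.333; existence CERTIFIED by the union bound.


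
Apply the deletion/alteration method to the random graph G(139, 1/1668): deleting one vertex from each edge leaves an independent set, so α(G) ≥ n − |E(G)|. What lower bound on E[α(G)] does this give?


E[|E(G)|] = C(139, 2)·p = 9591 · (1/1668) = 23/4.
E[α(G)] ≥ n − E[|E(G)|] = 139 − 23/4 = 533/4.
Numerically: ≈ 133.250.
(This is only a lower bound; the true E[α(G)] may be larger.)

E[α(G)] ≥ 533/4 ≈ 133.250.


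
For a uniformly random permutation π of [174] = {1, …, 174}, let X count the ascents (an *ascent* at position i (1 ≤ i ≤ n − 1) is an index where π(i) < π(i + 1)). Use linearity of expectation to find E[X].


Write X = Σ X_I over i = 1, …, 173, with X_I the indicator of one ascent.
There are 173 indicators.
For each fixed i, the pair (π(i), π(i+1)) is a uniformly random ordered pair of distinct values from {1, …, 174}; by symmetry P[π(i) < π(i+1)] = 1/2.
By linearity: E[X] = 173 · (1/2) = (174 − 1) · (1/2) = 173/2 ≈ 86.500000.

E[X] = 173/2 = 86.500000.


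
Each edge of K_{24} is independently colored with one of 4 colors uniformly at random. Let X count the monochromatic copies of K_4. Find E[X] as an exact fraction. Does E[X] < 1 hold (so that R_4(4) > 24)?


E[X] = C(24, 4) · 4^{1 − 6} = 10626 · 4^{−5} = 10626/1024.
As a reduced fraction: E[X] = 5313/512 ≈ 10.3770.
Is E[X] < 1? NO.
Since E[X] ≥ 1, the first-moment bound is inconclusive at n = 24; it does NOT by itself certify R_4(4) > 24.

E[X] = 5313/512 ≈ 10.3770; E[X] ≥ 1; first-moment method inconclusive here.


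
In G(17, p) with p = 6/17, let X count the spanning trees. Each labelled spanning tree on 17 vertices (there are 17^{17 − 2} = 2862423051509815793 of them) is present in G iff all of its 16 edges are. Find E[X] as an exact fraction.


K_17 has 17^{17 − 2} = 2862423051509815793 labelled spanning trees.
For each such spanning tree H, let X_H = 1 if all 16 edges of H are present in G. Then P[X_H = 1] = p^{16} = (6/17)^{16} = 2821109907456/48661191875666868481.
By linearity: E[X] = Σ_H E[X_H] = 2862423051509815793 · p^{16} = 2862423051509815793 · 2821109907456/48661191875666868481 = 2821109907456/17.
Numerically: E[X] ≈ 1.6595e+11.

E[X] = 2862423051509815793 · (6/17)^{16} = 2821109907456/17 ≈ 1.6595e+11.


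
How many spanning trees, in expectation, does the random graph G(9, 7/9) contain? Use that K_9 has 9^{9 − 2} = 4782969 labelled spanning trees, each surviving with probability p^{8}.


K_9 has 9^{9 − 2} = 4782969 labelled spanning trees.
For each such spanning tree H, let X_H = 1 if all 8 edges of H are present in G. Then P[X_H = 1] = p^{8} = (7/9)^{8} = 5764801/43046721.
By linearity: E[X] = Σ_H E[X_H] = 4782969 · p^{8} = 4782969 · 5764801/43046721 = 5764801/9.
Numerically: E[X] ≈ 6.405e+05.

E[X] = 4782969 · (7/9)^{8} = 5764801/9 ≈ 6.405e+05.


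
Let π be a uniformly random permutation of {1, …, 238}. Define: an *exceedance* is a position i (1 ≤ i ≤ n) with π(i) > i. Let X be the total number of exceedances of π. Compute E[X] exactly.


Write X = Σ_{i=1}^{238} X_i, where X_i = 1_{π(i) > i}.
For each fixed i, π(i) is uniform over {1, …, 238} (marginal of a uniform permutation), so P[π(i) > i] = (n − i)/n. Summing: Σ_{i=1}^{238} (n − i)/n = (0 + 1 + … + 237)/238 = 238(238 − 1)/(2·238) = (238 − 1)/2.
Hence E[X] = Σ_{i=1}^{238} (238 − i)/238 = 237/2 ≈ 118.5000.

E[X] = 237/2 = 118.5000.


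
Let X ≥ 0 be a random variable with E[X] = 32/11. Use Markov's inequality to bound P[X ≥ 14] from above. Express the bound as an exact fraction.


μ = E[X] = 32/11, a = 14.
Markov: P[X ≥ 14] ≤ μ/a = (32/11)/14 = 16/77.
Numerically: ≈ 0.2078.
(Since a = 14 > μ = 2.9091, the bound 16/77 is < 1 and informative.)

P[X ≥ 14] ≤ 16/77 ≈ 0.2078.


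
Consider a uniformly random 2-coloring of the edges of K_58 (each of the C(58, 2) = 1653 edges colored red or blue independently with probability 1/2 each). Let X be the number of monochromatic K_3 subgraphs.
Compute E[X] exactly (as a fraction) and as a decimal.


Let X = Σ_S X_S over the C(58, 3) = 30856 subsets S of size 3, where X_S = 1 if the K_3 on S is monochromatic.
For a fixed S, the K_3 on S has C(3, 2) = 3 edges. P[all 3 edges red] = (1/2)^3, and likewise for blue, so P[monochromatic] = 2·(1/2)^3 = 2^{1 − 3} = 1/4.
By linearity of expectation: E[X] = C(58, 3) · 2^{1 − 3} = 30856 · 1/4 = 7714.
Numerically: E[X] ≈ 7714.0000.

E[X] = C(58,3)·2^(1−C(3,2)) = 7714 ≈ 7714.0000.


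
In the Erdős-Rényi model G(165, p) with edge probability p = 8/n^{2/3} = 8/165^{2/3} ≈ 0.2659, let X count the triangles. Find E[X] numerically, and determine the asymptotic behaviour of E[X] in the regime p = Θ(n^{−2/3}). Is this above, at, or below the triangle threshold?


Number of potential triangles: C(165, 3) = 735130.
Each occurs with probability p³ ≈ (0.2659)³ ≈ 1.880624e-02.
By linearity: E[X] = C(165, 3)·p³ ≈ 735130 · 1.880624e-02 ≈ 13825.0343.
Since α = 2/3 < 1, p = c/n^{2/3} ≫ 1/n is above the triangle threshold p ~ 1/n. Asymptotically E[X] ~ (c³/6)·n^{3(1−α)} = (8³/6)·n^{1} → ∞; triangles are abundant w.h.p.

E[X] ≈ 13825.0343; in regime p = Θ(1/n^{2/3}) E[X] diverges (above the triangle threshold p ~ 1/n).


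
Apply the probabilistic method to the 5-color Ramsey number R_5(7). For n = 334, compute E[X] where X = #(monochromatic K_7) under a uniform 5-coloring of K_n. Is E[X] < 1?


E[X] = C(334, 7) · 5^{1 − 21} = 86359460961576 · 5^{−20} = 86359460961576/95367431640625.
As a reduced fraction: E[X] = 86359460961576/95367431640625 ≈ 0.9055.
Is E[X] < 1? YES.
Since E[X] < 1, there exists a 5-coloring of K_{334} with no monochromatic K_7; hence R_5(7) > 334.

E[X] = 86359460961576/95367431640625 ≈ 0.9055; E[X] < 1, so R_5(7) > 334.


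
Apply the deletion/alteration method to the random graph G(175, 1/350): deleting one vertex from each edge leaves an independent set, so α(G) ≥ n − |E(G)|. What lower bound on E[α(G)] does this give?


E[|E(G)|] = C(175, 2)·p = 15225 · (1/350) = 87/2.
E[α(G)] ≥ n − E[|E(G)|] = 175 − 87/2 = 263/2.
Numerically: ≈ 131.500000.
(This is only a lower bound; the true E[α(G)] may be larger.)

E[α(G)] ≥ 263/2 ≈ 131.500000.


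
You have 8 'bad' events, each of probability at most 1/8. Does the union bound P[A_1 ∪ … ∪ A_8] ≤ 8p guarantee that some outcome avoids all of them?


Union bound: P[∪_{i=1}^{8} A_i] ≤ Σ_i P[A_i] ≤ 8·p = 8·(1/8) = 1.
Numerically: 1 ≈ 1.00000.
Is 1 < 1? NO.
Since the bound 1 is ≥ 1, the union bound is uninformative here; it does NOT by itself certify existence.

8·p = 1 ≈ 1.00000; existence NOT certified by the union bound.


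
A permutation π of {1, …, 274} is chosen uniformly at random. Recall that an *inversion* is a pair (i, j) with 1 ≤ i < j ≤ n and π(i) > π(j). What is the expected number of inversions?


Write X = Σ X_I over the C(274, 2) = 37401 pairs i < j, with X_I the indicator of one inversion.
There are 37401 indicators.
For each fixed pair i < j, the values π(i) and π(j) are two distinct elements of {1, …, 274} in uniformly random order; by symmetry P[π(i) > π(j)] = 1/2.
By linearity: E[X] = 37401 · (1/2) = C(274, 2) · (1/2) = 37401/2 = 37401/2 ≈ 18700.500.

E[X] = 37401/2 = 18700.500.


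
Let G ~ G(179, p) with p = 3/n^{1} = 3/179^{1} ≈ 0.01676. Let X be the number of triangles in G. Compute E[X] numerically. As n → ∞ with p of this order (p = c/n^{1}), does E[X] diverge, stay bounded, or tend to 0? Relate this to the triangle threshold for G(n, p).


Number of potential triangles: C(179, 3) = 939929.
Each occurs with probability p³ ≈ (0.01676)³ ≈ 4.7076555e-06.
By linearity: E[X] = C(179, 3)·p³ ≈ 939929 · 4.7076555e-06 ≈ 4.42486.
Here α = 1, so p = 3/n is exactly at the triangle threshold p ~ 1/n. Asymptotically E[X] → c³/6 = 3³/6 = 9/2 ≈ 4.50000, a bounded constant. In this regime the triangle count is asymptotically Poisson(c³/6).

E[X] ≈ 4.42486; in regime p = Θ(1/n^{1}) E[X] stays bounded (at the triangle threshold p ~ 1/n).


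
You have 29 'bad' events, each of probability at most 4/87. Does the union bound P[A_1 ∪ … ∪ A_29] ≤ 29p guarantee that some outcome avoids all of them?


Union bound: P[∪_{i=1}^{29} A_i] ≤ Σ_i P[A_i] ≤ 29·p = 29·(4/87) = 4/3.
Numerically: 4/3 ≈ 1.3333.
Is 4/3 < 1? NO.
Since the bound 4/3 is ≥ 1, the union bound is uninformative here; it does NOT by itself certify existence.

29·p = 4/3 ≈ 1.3333; existence NOT certified by the union bound.


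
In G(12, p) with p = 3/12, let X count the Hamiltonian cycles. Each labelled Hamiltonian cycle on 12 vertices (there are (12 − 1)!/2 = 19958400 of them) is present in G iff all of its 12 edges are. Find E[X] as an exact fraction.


K_12 has (12 − 1)!/2 = 19958400 labelled Hamiltonian cycles.
For each such Hamiltonian cycle H, let X_H = 1 if all 12 edges of H are present in G. Then P[X_H = 1] = p^{12} = (1/4)^{12} = 1/16777216.
By linearity of expectation: E[X] = Σ_H E[X_H] = 19958400 · p^{12} = 19958400 · 1/16777216 = 155925/131072.
Numerically: E[X] ≈ 1.1896.

E[X] = 19958400 · (1/4)^{12} = 155925/131072 ≈ 1.1896.


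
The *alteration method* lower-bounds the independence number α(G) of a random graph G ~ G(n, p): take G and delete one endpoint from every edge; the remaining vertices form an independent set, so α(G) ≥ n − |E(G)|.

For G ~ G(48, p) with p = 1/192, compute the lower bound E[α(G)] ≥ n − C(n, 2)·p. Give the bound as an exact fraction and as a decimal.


E[|E(G)|] = C(48, 2)·p = 1128 · (1/192) = 47/8.
E[α(G)] ≥ n − E[|E(G)|] = 48 − 47/8 = 337/8.
Numerically: ≈ 42.125000.
(This is only a lower bound; the true E[α(G)] may be larger.)

E[α(G)] ≥ 337/8 ≈ 42.125000.


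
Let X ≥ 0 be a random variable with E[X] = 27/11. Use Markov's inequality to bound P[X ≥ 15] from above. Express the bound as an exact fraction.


μ = E[X] = 27/11, a = 15.
Markov: P[X ≥ 15] ≤ μ/a = (27/11)/15 = 9/55.
Numerically: ≈ 0.16364.
(Since a = 15 > μ = 2.45455, the bound 9/55 is < 1 and informative.)

P[X ≥ 15] ≤ 9/55 ≈ 0.16364.


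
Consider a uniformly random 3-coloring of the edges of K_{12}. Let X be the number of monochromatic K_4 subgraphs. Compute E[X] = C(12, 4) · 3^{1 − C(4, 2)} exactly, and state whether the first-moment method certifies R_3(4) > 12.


E[X] = C(12, 4) · 3^{1 − 6} = 495 · 3^{−5} = 495/243.
As a reduced fraction: E[X] = 55/27 ≈ 2.0370.
Is E[X] < 1? NO.
Since E[X] ≥ 1, the first-moment bound is inconclusive at n = 12; it does NOT by itself certify R_3(4) > 12.

E[X] = 55/27 ≈ 2.0370; E[X] ≥ 1; first-moment method inconclusive here.


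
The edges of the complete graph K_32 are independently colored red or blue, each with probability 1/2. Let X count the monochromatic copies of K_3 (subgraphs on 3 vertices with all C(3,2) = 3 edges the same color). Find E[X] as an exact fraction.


Let X = Σ_S X_S over the C(32, 3) = 4960 subsets S of size 3, where X_S = 1 if the K_3 on S is monochromatic.
For a fixed S, the K_3 on S has C(3, 2) = 3 edges. P[all 3 edges red] = (1/2)^3, and likewise for blue, so P[monochromatic] = 2·(1/2)^3 = 2^{1 − 3} = 1/4.
By linearity of expectation: E[X] = C(32, 3) · 2^{1 − 3} = 4960 · 1/4 = 1240.
Numerically: E[X] ≈ 1240.0000.

E[X] = C(32,3)·2^(1−C(3,2)) = 1240 ≈ 1240.0000.


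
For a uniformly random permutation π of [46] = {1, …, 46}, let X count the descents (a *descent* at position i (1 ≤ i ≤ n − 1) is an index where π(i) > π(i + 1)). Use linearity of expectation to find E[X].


Write X = Σ X_I over i = 1, …, 45, with X_I the indicator of one descent.
There are 45 indicators.
For each fixed i, the pair (π(i), π(i+1)) is a uniformly random ordered pair of distinct values from {1, …, 46}; by symmetry P[π(i) > π(i+1)] = 1/2.
By linearity: E[X] = 45 · (1/2) = (46 − 1) · (1/2) = 45/2 ≈ 22.500.

E[X] = 45/2 = 22.500.


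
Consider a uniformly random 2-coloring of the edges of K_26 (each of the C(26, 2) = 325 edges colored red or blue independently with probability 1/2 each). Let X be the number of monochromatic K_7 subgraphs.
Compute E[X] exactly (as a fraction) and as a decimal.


Let X = Σ_S X_S over the C(26, 7) = 657800 subsets S of size 7, where X_S = 1 if the K_7 on S is monochromatic.
For a fixed S, the K_7 on S has C(7, 2) = 21 edges. P[all 21 edges red] = (1/2)^21, and likewise for blue, so P[monochromatic] = 2·(1/2)^21 = 2^{1 − 21} = 1/1048576.
By linearity of expectation: E[X] = C(26, 7) · 2^{1 − 21} = 657800 · 1/1048576 = 82225/131072.
Numerically: E[X] ≈ 0.627327.

E[X] = C(26,7)·2^(1−C(7,2)) = 82225/131072 ≈ 0.627327.


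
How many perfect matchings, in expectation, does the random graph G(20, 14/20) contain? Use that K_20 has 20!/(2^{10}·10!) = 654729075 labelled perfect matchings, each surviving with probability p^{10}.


K_20 has 20!/(2^{10}·10!) = 654729075 labelled perfect matchings.
For each such perfect matching H, let X_H = 1 if all 10 edges of H are present in G. Then P[X_H = 1] = p^{10} = (7/10)^{10} = 282475249/10000000000.
Summing the indicators: E[X] = Σ_H E[X_H] = 654729075 · p^{10} = 654729075 · 282475249/10000000000 = 7397790339526587/400000000.
Numerically: E[X] ≈ 1.8494e+07.

E[X] = 654729075 · (7/10)^{10} = 7397790339526587/400000000 ≈ 1.8494e+07.


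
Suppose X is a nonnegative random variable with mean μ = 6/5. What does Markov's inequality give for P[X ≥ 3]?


μ = E[X] = 6/5, a = 3.
Markov: P[X ≥ 3] ≤ μ/a = (6/5)/3 = 2/5.
Numerically: ≈ 0.400.
(Since a = 3 > μ = 1.200, the bound 2/5 is < 1 and informative.)

P[X ≥ 3] ≤ 2/5 ≈ 0.400.


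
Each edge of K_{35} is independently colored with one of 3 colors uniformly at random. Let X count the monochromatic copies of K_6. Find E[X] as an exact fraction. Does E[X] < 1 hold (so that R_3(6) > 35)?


E[X] = C(35, 6) · 3^{1 − 15} = 1623160 · 3^{−14} = 1623160/4782969.
As a reduced fraction: E[X] = 1623160/4782969 ≈ 0.339362.
Is E[X] < 1? YES.
Since E[X] < 1, there exists a 3-coloring of K_{35} with no monochromatic K_6; hence R_3(6) > 35.

E[X] = 1623160/4782969 ≈ 0.339362; E[X] < 1, so R_3(6) > 35.


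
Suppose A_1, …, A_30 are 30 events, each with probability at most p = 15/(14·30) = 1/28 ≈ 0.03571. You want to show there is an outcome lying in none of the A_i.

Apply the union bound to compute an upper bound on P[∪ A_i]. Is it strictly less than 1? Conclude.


Union bound: P[∪_{i=1}^{30} A_i] ≤ Σ_i P[A_i] ≤ 30·p = 30·(1/28) = 15/14.
Numerically: 15/14 ≈ 1.07143.
Is 15/14 < 1? NO.
Since the bound 15/14 is ≥ 1, the union bound is uninformative here; it does NOT by itself certify existence.

30·p = 15/14 ≈ 1.07143; existence NOT certified by the union bound.


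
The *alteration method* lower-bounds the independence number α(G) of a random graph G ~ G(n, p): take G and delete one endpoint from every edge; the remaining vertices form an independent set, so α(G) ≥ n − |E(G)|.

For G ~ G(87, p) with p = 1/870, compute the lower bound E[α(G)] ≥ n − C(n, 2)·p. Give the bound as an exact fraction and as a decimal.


E[|E(G)|] = C(87, 2)·p = 3741 · (1/870) = 43/10.
E[α(G)] ≥ n − E[|E(G)|] = 87 − 43/10 = 827/10.
Numerically: ≈ 82.700000.
(This is only a lower bound; the true E[α(G)] may be larger.)

E[α(G)] ≥ 827/10 ≈ 82.700000.


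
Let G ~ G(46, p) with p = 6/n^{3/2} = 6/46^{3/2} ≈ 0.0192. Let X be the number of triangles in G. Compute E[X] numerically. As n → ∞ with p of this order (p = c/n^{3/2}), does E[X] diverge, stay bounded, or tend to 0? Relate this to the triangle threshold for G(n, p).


Number of potential triangles: C(46, 3) = 15180.
Each occurs with probability p³ ≈ (0.0192)³ ≈ 7.11285e-06.
By linearity: E[X] = C(46, 3)·p³ ≈ 15180 · 7.11285e-06 ≈ 0.108.
Since α = 3/2 > 1, p = c/n^{3/2} = o(1/n) is below the triangle threshold p ~ 1/n. Asymptotically E[X] ~ (c³/6)·n^{3(1−α)} = (6³/6)·n^{-1.5} → 0, so by Markov's inequality G has no triangles w.h.p.

E[X] ≈ 0.108; in regime p = Θ(1/n^{3/2}) E[X] tends to 0 (below the triangle threshold p ~ 1/n).
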